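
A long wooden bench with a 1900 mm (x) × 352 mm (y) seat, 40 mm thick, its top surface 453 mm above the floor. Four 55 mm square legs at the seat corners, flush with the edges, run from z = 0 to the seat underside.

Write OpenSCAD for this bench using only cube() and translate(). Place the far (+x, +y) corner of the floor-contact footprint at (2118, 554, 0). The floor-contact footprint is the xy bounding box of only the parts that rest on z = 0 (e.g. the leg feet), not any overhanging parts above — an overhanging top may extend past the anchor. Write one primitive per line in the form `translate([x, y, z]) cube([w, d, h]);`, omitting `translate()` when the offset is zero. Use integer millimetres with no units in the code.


// leg_h = 453 − 40 = 413
translate([218, 202, 413]) cube([1900, 352, 40]);
translate([218, 202, 0]) cube([55, 55, 413]);
translate([218, 499, 0]) cube([55, 55, 413]);
translate([2063, 202, 0]) cube([55, 55, 413]);
translate([2063, 499, 0]) cube([55, 55, 413]);


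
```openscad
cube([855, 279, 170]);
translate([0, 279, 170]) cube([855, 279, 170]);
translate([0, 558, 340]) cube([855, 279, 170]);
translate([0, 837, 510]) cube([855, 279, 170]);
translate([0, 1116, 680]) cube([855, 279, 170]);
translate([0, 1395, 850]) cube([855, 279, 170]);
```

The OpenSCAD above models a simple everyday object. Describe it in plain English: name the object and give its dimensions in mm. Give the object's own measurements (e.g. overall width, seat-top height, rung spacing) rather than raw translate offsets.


A straight staircase of 6 solid steps. Each step is 855 mm wide (x), 279 mm deep (y, the going) and 170 mm tall (the rise). The first step rests on the floor; each subsequent step sits one going further in +y and one rise higher in +z, directly behind and above the previous step with no overlap.


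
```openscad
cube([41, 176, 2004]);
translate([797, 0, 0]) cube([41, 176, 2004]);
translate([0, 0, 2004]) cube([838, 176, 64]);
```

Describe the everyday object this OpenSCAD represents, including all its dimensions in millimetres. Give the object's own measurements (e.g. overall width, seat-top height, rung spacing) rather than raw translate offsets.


A door frame. The clear opening is 756 mm wide and 2004 mm high. Two 41 mm wide jambs, 176 mm deep, stand either side of the opening from the floor to the top of the opening. A 64 mm thick head sits across the top of both jambs, spanning the full outside width of the frame.


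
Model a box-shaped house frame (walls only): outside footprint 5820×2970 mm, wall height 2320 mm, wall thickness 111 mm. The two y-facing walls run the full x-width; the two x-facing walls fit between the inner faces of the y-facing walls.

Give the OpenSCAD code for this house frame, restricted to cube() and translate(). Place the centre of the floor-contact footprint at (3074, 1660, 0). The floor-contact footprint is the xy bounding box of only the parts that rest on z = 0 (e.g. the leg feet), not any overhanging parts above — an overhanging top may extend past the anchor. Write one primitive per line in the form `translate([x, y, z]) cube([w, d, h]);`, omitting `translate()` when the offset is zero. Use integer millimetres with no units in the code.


translate([164, 175, 0]) cube([5820, 111, 2320]);
translate([164, 3034, 0]) cube([5820, 111, 2320]);
translate([164, 286, 0]) cube([111, 2748, 2320]);
translate([5873, 286, 0]) cube([111, 2748, 2320]);


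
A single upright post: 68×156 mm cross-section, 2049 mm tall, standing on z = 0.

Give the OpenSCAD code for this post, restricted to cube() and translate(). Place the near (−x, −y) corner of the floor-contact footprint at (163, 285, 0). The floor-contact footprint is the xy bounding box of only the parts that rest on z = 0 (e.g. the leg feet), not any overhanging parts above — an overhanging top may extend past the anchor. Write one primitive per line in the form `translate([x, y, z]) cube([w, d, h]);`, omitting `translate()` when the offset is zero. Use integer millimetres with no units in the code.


translate([163, 285, 0]) cube([68, 156, 2049]);


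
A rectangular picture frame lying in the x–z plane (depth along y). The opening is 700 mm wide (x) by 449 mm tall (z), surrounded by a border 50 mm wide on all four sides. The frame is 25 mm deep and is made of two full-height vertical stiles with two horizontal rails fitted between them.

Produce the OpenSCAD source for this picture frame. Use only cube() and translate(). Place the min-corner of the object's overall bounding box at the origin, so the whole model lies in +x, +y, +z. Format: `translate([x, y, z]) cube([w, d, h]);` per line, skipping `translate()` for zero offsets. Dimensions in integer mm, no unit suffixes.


cube([50, 25, 549]);
translate([750, 0, 0]) cube([50, 25, 549]);
translate([50, 0, 0]) cube([700, 25, 50]);
translate([50, 0, 499]) cube([700, 25, 50]);


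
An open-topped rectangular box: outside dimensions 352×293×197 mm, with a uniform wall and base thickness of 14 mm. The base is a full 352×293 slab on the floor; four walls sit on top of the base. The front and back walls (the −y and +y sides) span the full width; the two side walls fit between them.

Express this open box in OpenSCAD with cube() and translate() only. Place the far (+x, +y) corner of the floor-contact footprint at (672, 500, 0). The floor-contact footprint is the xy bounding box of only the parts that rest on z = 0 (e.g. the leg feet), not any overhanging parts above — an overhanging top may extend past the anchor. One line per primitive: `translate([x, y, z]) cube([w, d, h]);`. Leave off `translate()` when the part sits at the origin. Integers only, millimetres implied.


translate([320, 207, 0]) cube([352, 293, 14]);
translate([320, 207, 14]) cube([352, 14, 183]);
translate([320, 486, 14]) cube([352, 14, 183]);
translate([320, 221, 14]) cube([14, 265, 183]);
translate([658, 221, 14]) cube([14, 265, 183]);


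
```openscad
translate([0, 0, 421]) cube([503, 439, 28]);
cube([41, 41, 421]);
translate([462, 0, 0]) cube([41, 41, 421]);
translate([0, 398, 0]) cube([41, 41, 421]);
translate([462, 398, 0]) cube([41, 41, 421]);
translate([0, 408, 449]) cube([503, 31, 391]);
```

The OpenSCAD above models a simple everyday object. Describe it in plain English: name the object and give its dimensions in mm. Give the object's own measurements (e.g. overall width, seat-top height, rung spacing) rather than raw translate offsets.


A chair. The seat is a 503×439×28 mm slab with its top at z = 449 mm, on four 41×41 mm corner legs (flush with the seat edges, standing on z = 0). A flat backrest 31 mm thick, 391 mm tall, spans the full seat width and rises from the seat top along its +y edge, rear face flush with the rear of the seat.


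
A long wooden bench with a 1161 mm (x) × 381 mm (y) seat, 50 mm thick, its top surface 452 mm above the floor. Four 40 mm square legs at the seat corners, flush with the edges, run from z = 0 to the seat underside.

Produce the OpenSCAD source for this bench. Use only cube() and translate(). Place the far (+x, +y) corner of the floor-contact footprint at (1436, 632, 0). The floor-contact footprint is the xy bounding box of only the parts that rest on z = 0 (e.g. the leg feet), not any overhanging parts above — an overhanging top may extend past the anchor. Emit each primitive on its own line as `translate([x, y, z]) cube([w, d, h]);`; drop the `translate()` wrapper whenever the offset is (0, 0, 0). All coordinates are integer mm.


translate([275, 251, 402]) cube([1161, 381, 50]);
translate([275, 251, 0]) cube([40, 40, 402]);
translate([275, 592, 0]) cube([40, 40, 402]);
translate([1396, 251, 0]) cube([40, 40, 402]);
translate([1396, 592, 0]) cube([40, 40, 402]);


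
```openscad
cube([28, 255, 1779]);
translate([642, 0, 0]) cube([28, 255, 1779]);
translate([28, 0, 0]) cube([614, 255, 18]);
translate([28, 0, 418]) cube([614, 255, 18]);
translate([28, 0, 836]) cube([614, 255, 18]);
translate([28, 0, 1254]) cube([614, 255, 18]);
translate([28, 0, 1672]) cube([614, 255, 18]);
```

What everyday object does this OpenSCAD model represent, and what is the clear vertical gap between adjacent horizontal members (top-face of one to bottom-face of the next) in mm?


A bookshelf. The clear shelf gap is 400 mm.

Two tall side panels with 5 horizontal boards between them — a bookshelf. The first two shelf undersides are at z = 0 and z = 418; with shelf thickness 18, the clear gap is 418 − 0 − 18 = 400 mm.


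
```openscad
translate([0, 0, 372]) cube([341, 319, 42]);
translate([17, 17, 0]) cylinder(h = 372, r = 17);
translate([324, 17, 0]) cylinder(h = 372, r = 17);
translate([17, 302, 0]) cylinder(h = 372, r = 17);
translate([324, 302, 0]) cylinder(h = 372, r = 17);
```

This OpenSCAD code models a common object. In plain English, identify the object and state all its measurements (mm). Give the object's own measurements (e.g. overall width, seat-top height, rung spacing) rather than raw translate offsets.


A four-legged stool. The seat is a 341×319×42 mm slab whose top surface is at z = 414 mm; four round legs, each 34 mm in diameter, run from the floor (z = 0) to the underside of the seat, each leg's axis is inset half a diameter from the nearest pair of seat edges (so the leg's bounding box is flush with the corner).


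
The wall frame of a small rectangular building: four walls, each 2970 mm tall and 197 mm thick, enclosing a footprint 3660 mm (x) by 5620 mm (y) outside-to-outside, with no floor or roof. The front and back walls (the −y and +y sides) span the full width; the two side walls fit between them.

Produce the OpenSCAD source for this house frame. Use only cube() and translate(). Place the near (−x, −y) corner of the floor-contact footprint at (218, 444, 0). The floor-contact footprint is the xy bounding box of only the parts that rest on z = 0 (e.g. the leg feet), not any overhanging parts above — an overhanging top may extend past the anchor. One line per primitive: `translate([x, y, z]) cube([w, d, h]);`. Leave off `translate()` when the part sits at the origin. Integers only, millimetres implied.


translate([218, 444, 0]) cube([3660, 197, 2970]);
translate([218, 5867, 0]) cube([3660, 197, 2970]);
translate([218, 641, 0]) cube([197, 5226, 2970]);
translate([3681, 641, 0]) cube([197, 5226, 2970]);


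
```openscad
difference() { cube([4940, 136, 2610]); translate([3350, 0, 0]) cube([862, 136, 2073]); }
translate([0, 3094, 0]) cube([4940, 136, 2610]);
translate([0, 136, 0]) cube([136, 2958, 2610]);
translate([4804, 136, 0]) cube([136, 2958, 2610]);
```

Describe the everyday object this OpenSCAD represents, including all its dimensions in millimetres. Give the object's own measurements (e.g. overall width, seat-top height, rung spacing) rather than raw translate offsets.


A single room: four walls, each 2610 mm tall and 136 mm thick, enclosing an outside footprint 4940×3230 mm (x × y), no floor or roof. The front and back walls (−y and +y sides) run the full x-width; the side walls fit between their inner faces. A door opening 862 mm wide and 2073 mm tall is cut through the front wall from the floor up, its −x edge 3350 mm from the wall's −x end.


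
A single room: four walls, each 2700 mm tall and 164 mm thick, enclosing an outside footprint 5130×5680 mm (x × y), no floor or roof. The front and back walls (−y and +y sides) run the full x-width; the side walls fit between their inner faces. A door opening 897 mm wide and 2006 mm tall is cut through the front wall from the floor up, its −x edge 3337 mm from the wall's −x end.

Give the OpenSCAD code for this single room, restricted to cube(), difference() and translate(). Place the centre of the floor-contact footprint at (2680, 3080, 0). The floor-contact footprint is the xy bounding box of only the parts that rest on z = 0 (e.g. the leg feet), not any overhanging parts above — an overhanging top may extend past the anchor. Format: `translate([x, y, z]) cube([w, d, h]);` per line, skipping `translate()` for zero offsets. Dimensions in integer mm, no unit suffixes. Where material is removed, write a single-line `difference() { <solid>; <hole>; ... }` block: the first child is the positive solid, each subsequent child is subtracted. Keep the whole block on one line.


difference() { translate([115, 240, 0]) cube([5130, 164, 2700]); translate([3452, 240, 0]) cube([897, 164, 2006]); }
translate([115, 5756, 0]) cube([5130, 164, 2700]);
translate([115, 404, 0]) cube([164, 5352, 2700]);
translate([5081, 404, 0]) cube([164, 5352, 2700]);


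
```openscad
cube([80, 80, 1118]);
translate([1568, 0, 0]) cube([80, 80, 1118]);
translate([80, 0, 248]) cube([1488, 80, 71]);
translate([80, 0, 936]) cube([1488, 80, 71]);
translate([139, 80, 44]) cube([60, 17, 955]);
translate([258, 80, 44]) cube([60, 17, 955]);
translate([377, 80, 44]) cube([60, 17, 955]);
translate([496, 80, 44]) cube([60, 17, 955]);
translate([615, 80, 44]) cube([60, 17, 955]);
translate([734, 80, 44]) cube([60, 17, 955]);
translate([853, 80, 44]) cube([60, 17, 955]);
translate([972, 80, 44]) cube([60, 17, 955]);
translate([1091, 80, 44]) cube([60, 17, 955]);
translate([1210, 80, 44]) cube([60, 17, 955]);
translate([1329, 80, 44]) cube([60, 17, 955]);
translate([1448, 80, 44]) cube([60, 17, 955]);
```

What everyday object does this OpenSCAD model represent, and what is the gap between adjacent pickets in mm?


A fence section. The picket gap is 59 mm.

Two posts, two rails, 12 pickets — a fence section. Span 1488 mm holds 12 pickets of 60 mm with 13 equal gaps: ⌊(1488 − 12·60) / 13⌋ = 59 mm.


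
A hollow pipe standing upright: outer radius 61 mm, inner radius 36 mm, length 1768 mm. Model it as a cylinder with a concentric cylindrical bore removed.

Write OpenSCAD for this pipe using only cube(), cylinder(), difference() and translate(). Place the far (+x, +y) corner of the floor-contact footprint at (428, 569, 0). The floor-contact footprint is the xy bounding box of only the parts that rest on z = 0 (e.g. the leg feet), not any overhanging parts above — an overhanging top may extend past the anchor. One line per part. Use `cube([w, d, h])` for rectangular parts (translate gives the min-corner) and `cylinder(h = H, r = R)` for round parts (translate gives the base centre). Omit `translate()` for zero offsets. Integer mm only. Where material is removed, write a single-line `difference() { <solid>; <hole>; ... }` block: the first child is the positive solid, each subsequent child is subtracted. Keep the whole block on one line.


difference() { translate([367, 508, 0]) cylinder(h = 1768, r = 61); translate([367, 508, 0]) cylinder(h = 1768, r = 36); }


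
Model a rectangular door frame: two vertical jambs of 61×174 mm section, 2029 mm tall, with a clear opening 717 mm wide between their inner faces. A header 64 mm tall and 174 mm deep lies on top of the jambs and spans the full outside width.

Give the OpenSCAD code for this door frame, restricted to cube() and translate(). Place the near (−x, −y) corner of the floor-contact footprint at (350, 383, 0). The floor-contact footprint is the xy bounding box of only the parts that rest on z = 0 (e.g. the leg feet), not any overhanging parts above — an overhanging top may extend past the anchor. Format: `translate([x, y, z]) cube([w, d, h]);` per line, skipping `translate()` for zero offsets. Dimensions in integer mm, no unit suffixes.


translate([350, 383, 0]) cube([61, 174, 2029]);
translate([1128, 383, 0]) cube([61, 174, 2029]);
translate([350, 383, 2029]) cube([839, 174, 64]);


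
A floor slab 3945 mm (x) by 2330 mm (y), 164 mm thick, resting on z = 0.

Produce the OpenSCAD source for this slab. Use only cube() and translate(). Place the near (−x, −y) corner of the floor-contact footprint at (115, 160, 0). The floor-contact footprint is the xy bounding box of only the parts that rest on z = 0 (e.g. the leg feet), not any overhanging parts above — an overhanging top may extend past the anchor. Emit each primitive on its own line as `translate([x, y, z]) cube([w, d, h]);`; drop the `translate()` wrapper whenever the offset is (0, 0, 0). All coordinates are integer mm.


translate([115, 160, 0]) cube([3945, 2330, 164]);


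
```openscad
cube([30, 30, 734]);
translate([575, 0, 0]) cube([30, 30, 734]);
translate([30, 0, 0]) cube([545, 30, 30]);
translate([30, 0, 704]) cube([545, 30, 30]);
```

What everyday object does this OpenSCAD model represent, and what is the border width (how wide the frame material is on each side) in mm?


A picture frame. The border width is 30 mm.

Four thin pieces enclosing a rectangular opening — a picture frame. The two full-height stiles are 734 mm tall; the top rail sits at z = 704 and is 30 mm tall, so the border above the opening is 734 − 704 = 30 mm, matching the stile x-width.


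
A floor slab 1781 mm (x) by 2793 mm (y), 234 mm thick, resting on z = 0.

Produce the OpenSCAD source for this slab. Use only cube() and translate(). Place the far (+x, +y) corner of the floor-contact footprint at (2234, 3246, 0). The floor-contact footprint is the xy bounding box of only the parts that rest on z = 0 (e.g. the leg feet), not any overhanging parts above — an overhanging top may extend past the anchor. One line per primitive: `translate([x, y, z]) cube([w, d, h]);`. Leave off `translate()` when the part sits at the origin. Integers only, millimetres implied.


translate([453, 453, 0]) cube([1781, 2793, 234]);


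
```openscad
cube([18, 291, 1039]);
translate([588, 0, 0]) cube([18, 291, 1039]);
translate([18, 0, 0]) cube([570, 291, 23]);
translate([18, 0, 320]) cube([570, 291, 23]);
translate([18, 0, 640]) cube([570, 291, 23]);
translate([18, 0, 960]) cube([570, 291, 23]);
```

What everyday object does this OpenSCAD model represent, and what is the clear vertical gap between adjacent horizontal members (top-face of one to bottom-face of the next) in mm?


A bookshelf. The clear shelf gap is 297 mm.

Two tall side panels with 4 horizontal boards between them — a bookshelf. The first two shelf undersides are at z = 0 and z = 320; with shelf thickness 23, the clear gap is 320 − 0 − 23 = 297 mm.


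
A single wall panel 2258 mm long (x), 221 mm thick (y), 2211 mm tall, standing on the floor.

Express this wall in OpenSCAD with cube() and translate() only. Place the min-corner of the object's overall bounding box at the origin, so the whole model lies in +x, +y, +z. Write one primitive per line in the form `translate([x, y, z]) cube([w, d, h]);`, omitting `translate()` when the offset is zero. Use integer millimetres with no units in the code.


cube([2258, 221, 2211]);


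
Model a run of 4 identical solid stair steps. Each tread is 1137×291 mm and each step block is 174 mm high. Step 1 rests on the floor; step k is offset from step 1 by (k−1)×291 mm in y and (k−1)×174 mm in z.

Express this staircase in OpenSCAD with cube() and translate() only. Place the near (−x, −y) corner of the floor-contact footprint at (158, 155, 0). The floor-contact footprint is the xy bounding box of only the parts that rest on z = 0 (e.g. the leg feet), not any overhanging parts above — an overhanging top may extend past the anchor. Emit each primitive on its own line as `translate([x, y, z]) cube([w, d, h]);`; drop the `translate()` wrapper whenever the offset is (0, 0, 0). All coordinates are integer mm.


translate([158, 155, 0]) cube([1137, 291, 174]);
translate([158, 446, 174]) cube([1137, 291, 174]);
translate([158, 737, 348]) cube([1137, 291, 174]);
translate([158, 1028, 522]) cube([1137, 291, 174]);


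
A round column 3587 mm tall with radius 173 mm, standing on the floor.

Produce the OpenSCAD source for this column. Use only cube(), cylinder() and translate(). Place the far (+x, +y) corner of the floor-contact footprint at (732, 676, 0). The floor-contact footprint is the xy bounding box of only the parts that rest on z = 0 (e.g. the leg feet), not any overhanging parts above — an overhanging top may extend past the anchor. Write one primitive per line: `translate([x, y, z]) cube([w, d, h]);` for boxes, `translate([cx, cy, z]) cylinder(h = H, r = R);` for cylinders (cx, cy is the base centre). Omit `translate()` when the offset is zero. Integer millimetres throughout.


translate([559, 503, 0]) cylinder(h = 3587, r = 173);


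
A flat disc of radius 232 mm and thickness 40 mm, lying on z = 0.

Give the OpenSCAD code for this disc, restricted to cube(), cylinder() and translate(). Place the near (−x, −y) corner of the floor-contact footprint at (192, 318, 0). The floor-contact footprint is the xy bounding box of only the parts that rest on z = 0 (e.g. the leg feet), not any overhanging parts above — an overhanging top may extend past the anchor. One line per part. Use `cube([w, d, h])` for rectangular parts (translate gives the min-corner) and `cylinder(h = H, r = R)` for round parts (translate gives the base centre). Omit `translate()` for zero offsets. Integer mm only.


translate([424, 550, 0]) cylinder(h = 40, r = 232);


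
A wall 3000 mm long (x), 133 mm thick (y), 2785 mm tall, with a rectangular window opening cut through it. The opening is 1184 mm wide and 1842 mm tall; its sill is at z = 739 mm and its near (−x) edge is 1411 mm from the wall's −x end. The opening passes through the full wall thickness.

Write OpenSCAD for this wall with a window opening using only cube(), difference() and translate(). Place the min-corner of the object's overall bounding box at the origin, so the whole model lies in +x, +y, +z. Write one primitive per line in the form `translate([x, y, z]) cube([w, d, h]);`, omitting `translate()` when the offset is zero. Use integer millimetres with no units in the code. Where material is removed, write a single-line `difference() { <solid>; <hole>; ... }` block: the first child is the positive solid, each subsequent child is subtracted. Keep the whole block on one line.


difference() { cube([3000, 133, 2785]); translate([1411, 0, 739]) cube([1184, 133, 1842]); }


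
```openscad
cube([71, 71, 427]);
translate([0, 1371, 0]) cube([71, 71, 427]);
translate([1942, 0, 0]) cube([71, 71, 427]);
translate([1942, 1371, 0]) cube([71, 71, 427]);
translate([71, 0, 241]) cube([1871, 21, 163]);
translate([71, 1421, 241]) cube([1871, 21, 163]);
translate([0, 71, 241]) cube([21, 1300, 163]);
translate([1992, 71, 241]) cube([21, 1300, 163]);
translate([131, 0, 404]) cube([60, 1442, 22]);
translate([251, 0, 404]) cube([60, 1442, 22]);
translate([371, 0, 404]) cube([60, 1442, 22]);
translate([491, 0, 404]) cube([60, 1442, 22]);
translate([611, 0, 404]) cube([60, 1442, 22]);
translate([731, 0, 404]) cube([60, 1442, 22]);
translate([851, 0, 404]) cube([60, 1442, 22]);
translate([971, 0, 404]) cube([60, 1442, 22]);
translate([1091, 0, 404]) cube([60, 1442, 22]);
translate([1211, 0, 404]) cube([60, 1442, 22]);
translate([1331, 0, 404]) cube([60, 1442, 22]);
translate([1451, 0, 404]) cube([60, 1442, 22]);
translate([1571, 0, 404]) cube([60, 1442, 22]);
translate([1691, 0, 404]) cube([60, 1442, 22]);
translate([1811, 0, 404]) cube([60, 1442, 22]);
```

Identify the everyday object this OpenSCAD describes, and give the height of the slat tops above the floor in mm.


A bed frame. The slat-top height is 426 mm.

Four posts, four rails, and a row of slats — a bed frame. Slats sit on the rails at z = 241 + 163 = 404; with slat thickness 22, the top is 426 mm.


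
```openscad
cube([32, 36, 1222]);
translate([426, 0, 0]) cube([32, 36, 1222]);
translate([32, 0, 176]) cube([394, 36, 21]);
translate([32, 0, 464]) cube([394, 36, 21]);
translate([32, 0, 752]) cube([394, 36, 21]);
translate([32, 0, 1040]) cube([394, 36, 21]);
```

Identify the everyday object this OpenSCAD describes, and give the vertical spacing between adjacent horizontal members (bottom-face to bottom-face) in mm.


A ladder. The rung spacing is 288 mm.

Two tall 32×36 posts with 4 short bars between them — a ladder. Adjacent rungs sit at z = 176 and z = 464, so the spacing is 464 − 176 = 288 mm.


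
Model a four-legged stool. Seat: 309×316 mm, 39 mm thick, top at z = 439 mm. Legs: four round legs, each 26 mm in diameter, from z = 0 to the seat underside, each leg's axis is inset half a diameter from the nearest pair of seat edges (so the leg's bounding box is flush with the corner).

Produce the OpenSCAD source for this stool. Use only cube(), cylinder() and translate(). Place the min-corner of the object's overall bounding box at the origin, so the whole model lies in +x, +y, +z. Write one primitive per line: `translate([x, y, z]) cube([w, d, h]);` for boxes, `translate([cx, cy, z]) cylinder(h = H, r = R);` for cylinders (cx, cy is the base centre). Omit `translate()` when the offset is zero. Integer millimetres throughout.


translate([0, 0, 400]) cube([309, 316, 39]);
translate([13, 13, 0]) cylinder(h = 400, r = 13);
translate([296, 13, 0]) cylinder(h = 400, r = 13);
translate([13, 303, 0]) cylinder(h = 400, r = 13);
translate([296, 303, 0]) cylinder(h = 400, r = 13);


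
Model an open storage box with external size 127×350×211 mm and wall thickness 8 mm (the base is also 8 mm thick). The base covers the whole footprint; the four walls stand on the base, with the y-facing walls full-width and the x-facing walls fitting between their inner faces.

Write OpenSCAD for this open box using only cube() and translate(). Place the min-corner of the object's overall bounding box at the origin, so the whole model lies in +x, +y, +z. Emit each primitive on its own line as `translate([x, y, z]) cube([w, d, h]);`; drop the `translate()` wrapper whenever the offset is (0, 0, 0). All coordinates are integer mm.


cube([127, 350, 8]);
translate([0, 0, 8]) cube([127, 8, 203]);
translate([0, 342, 8]) cube([127, 8, 203]);
translate([0, 8, 8]) cube([8, 334, 203]);
translate([119, 8, 8]) cube([8, 334, 203]);


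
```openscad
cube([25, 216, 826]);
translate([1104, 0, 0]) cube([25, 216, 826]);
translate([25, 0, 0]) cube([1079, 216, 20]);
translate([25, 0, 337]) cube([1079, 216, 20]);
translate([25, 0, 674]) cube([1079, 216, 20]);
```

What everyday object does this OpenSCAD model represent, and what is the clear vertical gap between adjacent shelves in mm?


A bookshelf. The clear shelf gap is 317 mm.

Two tall side panels with 3 horizontal boards between them — a bookshelf. The first two shelf undersides are at z = 0 and z = 337; with shelf thickness 20, the clear gap is 337 − 0 − 20 = 317 mm.


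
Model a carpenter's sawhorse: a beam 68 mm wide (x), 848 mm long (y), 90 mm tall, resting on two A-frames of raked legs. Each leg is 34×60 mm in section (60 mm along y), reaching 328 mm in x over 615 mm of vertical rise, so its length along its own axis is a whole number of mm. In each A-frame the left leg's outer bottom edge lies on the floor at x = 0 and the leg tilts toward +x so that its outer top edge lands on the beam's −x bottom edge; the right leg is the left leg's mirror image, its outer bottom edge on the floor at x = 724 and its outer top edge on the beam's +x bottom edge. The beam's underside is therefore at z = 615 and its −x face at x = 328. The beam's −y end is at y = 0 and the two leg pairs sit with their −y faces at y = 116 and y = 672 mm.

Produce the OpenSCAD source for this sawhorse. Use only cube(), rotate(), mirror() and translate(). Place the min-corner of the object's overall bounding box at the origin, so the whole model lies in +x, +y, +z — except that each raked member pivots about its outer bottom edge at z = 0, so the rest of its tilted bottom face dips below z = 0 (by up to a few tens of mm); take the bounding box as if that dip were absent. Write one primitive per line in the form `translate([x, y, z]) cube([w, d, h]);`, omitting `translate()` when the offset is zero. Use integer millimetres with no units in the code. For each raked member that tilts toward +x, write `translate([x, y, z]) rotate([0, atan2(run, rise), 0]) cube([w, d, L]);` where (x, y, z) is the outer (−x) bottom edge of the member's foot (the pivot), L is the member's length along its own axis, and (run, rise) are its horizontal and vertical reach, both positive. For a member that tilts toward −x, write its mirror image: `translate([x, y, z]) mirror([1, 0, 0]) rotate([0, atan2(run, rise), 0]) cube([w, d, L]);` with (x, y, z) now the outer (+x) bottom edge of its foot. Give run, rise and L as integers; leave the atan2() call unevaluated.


translate([328, 0, 615]) cube([68, 848, 90]);
translate([0, 116, 0]) rotate([0, atan2(328, 615), 0]) cube([34, 60, 697]);
translate([724, 116, 0]) mirror([1, 0, 0]) rotate([0, atan2(328, 615), 0]) cube([34, 60, 697]);
translate([0, 672, 0]) rotate([0, atan2(328, 615), 0]) cube([34, 60, 697]);
translate([724, 672, 0]) mirror([1, 0, 0]) rotate([0, atan2(328, 615), 0]) cube([34, 60, 697]);


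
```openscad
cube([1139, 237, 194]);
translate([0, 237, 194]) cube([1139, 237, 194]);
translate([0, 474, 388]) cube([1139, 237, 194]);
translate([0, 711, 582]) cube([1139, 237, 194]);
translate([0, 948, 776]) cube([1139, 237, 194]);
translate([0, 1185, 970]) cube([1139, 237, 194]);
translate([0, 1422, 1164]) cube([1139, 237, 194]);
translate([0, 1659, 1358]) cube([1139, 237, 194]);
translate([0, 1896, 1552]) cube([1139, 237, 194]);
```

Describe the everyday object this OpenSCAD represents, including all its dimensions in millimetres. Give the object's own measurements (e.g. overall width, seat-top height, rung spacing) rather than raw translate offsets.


A straight staircase of 9 solid steps. Each step is 1139 mm wide (x), 237 mm deep (y, the going) and 194 mm tall (the rise). The first step rests on the floor; each subsequent step sits one going further in +y and one rise higher in +z, directly behind and above the previous step with no overlap.


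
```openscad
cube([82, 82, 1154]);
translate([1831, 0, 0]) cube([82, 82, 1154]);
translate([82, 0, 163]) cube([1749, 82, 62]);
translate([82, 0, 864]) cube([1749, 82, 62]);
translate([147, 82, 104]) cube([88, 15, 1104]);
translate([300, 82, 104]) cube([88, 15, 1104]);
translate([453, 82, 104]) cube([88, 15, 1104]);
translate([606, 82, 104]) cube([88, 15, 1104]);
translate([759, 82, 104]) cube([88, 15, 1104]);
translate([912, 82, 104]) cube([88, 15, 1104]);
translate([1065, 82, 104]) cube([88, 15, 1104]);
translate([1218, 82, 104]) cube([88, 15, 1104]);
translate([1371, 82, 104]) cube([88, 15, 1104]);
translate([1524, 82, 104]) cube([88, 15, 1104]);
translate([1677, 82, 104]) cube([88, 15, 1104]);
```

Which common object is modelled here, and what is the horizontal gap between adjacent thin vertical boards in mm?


A fence section. The picket gap is 65 mm.

Two posts, two rails, 11 pickets — a fence section. Span 1749 mm holds 11 pickets of 88 mm with 12 equal gaps: ⌊(1749 − 11·88) / 12⌋ = 65 mm.


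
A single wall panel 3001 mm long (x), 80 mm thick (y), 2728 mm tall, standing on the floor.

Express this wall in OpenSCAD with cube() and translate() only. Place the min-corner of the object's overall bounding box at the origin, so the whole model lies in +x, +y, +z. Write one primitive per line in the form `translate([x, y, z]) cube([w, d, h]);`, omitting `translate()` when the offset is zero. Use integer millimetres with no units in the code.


cube([3001, 80, 2728]);


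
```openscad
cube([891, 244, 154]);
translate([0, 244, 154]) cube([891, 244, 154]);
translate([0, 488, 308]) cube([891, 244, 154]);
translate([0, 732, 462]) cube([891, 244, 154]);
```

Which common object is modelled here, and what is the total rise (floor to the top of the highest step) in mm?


A staircase. The total rise is 616 mm.

4 identical blocks, each offset up and back from the previous — a staircase. Each step is 154 mm tall and there are 4 of them, so the total rise is 4 × 154 = 616 mm.


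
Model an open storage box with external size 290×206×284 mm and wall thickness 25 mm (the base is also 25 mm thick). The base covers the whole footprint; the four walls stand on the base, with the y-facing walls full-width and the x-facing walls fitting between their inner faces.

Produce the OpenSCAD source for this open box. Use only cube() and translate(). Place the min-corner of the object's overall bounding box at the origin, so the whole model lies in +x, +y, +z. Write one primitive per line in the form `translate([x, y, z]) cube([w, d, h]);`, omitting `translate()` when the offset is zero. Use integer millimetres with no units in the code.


cube([290, 206, 25]);
translate([0, 0, 25]) cube([290, 25, 259]);
translate([0, 181, 25]) cube([290, 25, 259]);
translate([0, 25, 25]) cube([25, 156, 259]);
translate([265, 25, 25]) cube([25, 156, 259]);


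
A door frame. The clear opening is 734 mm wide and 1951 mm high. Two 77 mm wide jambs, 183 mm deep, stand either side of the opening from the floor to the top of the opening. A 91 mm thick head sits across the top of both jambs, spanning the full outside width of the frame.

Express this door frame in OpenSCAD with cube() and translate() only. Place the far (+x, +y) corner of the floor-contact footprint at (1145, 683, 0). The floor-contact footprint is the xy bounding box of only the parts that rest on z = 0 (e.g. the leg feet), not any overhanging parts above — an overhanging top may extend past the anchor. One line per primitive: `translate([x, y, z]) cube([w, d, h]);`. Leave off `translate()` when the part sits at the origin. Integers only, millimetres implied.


translate([257, 500, 0]) cube([77, 183, 1951]);
translate([1068, 500, 0]) cube([77, 183, 1951]);
translate([257, 500, 1951]) cube([888, 183, 91]);


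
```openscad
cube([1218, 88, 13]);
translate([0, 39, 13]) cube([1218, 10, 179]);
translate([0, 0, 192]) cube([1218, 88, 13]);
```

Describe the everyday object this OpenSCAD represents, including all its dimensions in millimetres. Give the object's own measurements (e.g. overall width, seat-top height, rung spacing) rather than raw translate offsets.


An I-beam lying along x, 1218 mm long. Overall section height 205 mm. Two flanges 88 mm wide (y) and 13 mm thick, one on the floor and one at the top; a web 10 mm thick runs between them, centred on the flange width.


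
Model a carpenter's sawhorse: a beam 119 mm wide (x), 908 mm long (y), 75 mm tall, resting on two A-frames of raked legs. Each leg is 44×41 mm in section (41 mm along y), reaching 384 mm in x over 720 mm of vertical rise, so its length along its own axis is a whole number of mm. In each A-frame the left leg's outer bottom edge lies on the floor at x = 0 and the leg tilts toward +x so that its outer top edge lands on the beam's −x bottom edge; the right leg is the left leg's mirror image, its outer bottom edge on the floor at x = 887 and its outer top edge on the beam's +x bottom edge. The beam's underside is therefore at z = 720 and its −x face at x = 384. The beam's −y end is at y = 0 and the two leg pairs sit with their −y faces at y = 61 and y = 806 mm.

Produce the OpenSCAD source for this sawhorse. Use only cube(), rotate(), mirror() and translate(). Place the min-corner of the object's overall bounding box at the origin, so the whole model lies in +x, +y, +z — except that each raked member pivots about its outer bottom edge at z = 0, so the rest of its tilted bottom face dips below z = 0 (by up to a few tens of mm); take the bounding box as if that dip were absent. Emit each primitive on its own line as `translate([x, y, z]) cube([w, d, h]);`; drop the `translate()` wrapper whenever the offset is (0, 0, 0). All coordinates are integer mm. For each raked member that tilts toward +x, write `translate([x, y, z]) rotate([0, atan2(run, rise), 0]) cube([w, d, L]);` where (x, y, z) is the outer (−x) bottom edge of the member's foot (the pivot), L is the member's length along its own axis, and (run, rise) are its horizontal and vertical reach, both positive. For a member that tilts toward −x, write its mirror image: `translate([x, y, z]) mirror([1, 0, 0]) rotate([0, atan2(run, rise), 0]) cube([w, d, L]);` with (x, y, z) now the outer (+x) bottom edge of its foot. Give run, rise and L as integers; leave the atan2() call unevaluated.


translate([384, 0, 720]) cube([119, 908, 75]);
translate([0, 61, 0]) rotate([0, atan2(384, 720), 0]) cube([44, 41, 816]);
translate([887, 61, 0]) mirror([1, 0, 0]) rotate([0, atan2(384, 720), 0]) cube([44, 41, 816]);
translate([0, 806, 0]) rotate([0, atan2(384, 720), 0]) cube([44, 41, 816]);
translate([887, 806, 0]) mirror([1, 0, 0]) rotate([0, atan2(384, 720), 0]) cube([44, 41, 816]);


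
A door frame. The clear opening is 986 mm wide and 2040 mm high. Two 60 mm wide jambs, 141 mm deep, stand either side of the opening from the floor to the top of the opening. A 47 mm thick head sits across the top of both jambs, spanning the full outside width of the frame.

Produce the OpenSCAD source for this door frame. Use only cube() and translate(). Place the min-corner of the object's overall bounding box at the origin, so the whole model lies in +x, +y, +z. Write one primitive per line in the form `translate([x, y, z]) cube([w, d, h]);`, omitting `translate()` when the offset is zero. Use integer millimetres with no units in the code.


cube([60, 141, 2040]);
translate([1046, 0, 0]) cube([60, 141, 2040]);
translate([0, 0, 2040]) cube([1106, 141, 47]);


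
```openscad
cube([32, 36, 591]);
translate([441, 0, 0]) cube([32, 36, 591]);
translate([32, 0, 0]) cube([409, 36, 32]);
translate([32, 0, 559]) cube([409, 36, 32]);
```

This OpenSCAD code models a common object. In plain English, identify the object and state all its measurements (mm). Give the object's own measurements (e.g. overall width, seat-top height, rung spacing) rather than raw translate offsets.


A rectangular picture frame lying in the x–z plane (depth along y). The opening is 409 mm wide (x) by 527 mm tall (z), surrounded by a border 32 mm wide on all four sides. The frame is 36 mm deep and is made of two full-height vertical stiles with two horizontal rails fitted between them.


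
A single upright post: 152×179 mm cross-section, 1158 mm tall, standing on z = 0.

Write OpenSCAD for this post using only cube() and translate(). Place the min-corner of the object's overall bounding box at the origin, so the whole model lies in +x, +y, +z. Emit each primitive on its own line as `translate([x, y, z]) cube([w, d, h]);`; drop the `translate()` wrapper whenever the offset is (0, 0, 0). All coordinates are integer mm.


cube([152, 179, 1158]);


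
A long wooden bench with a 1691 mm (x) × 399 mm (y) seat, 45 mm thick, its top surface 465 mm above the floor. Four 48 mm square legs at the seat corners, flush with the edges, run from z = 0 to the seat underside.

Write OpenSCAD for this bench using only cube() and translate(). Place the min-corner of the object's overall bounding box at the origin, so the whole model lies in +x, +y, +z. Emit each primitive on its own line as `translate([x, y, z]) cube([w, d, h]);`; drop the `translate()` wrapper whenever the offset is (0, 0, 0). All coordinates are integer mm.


translate([0, 0, 420]) cube([1691, 399, 45]);
cube([48, 48, 420]);
translate([0, 351, 0]) cube([48, 48, 420]);
translate([1643, 0, 0]) cube([48, 48, 420]);
translate([1643, 351, 0]) cube([48, 48, 420]);


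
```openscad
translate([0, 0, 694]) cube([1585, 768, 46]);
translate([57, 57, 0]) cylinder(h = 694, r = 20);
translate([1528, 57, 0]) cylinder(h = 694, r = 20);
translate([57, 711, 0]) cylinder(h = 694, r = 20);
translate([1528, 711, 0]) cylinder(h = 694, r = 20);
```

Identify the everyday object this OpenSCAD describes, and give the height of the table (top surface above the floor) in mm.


A table. The table height is 740 mm.

A 1585×768×46 slab sits at z = 694 on four Ø40 mm round legs — a table. The top surface is at 694 + 46 = 740 mm.


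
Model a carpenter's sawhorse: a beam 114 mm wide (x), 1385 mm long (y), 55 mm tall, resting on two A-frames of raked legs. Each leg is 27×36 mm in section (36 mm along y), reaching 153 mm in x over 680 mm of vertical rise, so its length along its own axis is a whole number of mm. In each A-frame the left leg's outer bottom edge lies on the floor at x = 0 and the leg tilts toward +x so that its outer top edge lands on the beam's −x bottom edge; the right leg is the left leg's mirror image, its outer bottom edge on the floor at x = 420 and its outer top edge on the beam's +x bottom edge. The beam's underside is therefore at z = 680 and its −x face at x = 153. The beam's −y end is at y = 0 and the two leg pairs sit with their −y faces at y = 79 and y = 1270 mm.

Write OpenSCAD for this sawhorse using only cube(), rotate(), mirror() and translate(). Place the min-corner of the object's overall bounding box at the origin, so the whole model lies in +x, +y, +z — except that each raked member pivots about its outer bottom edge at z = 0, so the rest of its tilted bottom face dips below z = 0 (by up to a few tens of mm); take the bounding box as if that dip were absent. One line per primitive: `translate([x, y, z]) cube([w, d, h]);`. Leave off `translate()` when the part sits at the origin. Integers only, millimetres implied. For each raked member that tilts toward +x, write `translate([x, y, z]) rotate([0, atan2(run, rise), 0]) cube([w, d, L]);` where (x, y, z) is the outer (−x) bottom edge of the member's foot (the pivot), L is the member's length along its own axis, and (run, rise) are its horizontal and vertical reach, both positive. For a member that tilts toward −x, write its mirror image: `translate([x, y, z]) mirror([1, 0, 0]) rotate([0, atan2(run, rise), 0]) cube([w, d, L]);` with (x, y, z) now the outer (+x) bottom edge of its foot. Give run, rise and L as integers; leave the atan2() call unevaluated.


translate([153, 0, 680]) cube([114, 1385, 55]);
translate([0, 79, 0]) rotate([0, atan2(153, 680), 0]) cube([27, 36, 697]);
translate([420, 79, 0]) mirror([1, 0, 0]) rotate([0, atan2(153, 680), 0]) cube([27, 36, 697]);
translate([0, 1270, 0]) rotate([0, atan2(153, 680), 0]) cube([27, 36, 697]);
translate([420, 1270, 0]) mirror([1, 0, 0]) rotate([0, atan2(153, 680), 0]) cube([27, 36, 697]);
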